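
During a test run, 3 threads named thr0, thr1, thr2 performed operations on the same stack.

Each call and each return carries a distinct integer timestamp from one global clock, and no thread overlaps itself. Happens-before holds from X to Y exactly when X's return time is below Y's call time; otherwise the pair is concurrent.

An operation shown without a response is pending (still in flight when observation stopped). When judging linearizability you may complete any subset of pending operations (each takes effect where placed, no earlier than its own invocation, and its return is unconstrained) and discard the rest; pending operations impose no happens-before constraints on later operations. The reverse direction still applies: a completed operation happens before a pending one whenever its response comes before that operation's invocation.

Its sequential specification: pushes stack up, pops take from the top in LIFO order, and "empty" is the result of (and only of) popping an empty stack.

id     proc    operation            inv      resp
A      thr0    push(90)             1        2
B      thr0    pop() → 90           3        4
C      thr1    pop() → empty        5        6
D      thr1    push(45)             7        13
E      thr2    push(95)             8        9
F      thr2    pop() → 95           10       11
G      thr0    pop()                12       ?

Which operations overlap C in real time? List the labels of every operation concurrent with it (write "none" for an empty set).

concurrent with C ([5,6]): every op whose interval crosses 5..6
A [1,2]: before
B [3,4]: before
D [7,13]: after
E [8,9]: after
F [10,11]: after
G [12,…): after

none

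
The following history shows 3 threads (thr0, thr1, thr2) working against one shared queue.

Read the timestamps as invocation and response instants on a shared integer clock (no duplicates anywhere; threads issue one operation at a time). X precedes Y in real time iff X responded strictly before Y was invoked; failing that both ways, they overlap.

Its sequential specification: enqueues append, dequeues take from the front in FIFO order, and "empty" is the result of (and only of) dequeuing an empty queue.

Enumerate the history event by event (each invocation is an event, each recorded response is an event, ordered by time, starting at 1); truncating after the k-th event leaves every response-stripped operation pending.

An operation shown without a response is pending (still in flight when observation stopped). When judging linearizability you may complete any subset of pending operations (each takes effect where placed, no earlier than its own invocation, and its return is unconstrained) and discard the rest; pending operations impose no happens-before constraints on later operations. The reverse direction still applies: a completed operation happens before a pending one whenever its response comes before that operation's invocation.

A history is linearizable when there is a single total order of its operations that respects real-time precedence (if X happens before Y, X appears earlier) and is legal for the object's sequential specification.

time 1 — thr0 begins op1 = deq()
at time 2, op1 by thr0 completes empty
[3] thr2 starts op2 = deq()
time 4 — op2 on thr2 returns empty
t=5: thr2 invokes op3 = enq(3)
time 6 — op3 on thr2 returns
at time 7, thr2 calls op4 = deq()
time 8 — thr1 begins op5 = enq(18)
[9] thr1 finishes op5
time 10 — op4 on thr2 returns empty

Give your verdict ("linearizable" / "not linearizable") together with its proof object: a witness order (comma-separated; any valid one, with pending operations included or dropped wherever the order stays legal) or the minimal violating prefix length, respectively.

not linearizable — minimal violating prefix: 10 events

the violation lands at event 10, op4's response at time 10: events 1..9 linearize, events 1..10 do not
5 completed operations, 2 real-time-consistent orders — every queue replay fails
for example op1, op2, op3, op4, op5 fails at step 4: op4 deq() → empty is not legal there
for example op1, op2, op3, op5, op4 fails at step 5: op4 deq() → empty is not legal there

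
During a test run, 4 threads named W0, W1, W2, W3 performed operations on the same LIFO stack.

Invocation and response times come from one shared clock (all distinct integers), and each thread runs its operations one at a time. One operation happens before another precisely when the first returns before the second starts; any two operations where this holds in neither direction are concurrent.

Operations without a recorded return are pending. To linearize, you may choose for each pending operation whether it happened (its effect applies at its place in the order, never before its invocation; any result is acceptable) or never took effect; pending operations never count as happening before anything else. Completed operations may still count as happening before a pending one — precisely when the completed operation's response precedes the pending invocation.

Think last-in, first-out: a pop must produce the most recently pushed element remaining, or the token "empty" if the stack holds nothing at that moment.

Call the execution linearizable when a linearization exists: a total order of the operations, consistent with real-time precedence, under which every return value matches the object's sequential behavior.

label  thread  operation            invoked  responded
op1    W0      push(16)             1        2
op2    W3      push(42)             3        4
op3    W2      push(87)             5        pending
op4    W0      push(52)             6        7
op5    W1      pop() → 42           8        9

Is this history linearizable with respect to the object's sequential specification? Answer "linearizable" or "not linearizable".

events 1..8 are fine; event 9 — the response of op5 at time 9 — makes the prefix non-linearizable
exhaustive check: the 4 completed LIFO stack ops admit one real-time order; illegal
include/drop combinations of the 1 pending operation (op3) were all tried; none helps
for example op1, op2, op4, op5 (pending dropped) fails at step 4: op5 pop() → 42 is not legal there

not linearizable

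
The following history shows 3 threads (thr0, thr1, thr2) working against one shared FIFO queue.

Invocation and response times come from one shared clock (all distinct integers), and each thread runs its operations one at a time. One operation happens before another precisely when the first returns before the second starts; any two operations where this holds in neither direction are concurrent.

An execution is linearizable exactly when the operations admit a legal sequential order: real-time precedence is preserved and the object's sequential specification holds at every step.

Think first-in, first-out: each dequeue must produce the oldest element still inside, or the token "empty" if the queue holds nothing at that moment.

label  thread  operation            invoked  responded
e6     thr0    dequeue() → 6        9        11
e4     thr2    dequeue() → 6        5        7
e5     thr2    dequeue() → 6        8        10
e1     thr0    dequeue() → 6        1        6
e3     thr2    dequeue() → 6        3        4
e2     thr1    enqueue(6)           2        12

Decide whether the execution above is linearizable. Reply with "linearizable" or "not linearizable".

cut after 5 events: linearizable; cut after 6 events (e1 responds, time 6): not linearizable
the 2 completed operations admit 2 real-time orders; each fails the FIFO queue replay
every completion of the 2 pending operations (e2, e4) was checked; none linearizes
one such order, e1, e3 (pending dropped), breaks at step 1 where e1 dequeue() → 6 is illegal
one such order, e3, e1 (pending dropped), breaks at step 1 where e3 dequeue() → 6 is illegal

not linearizable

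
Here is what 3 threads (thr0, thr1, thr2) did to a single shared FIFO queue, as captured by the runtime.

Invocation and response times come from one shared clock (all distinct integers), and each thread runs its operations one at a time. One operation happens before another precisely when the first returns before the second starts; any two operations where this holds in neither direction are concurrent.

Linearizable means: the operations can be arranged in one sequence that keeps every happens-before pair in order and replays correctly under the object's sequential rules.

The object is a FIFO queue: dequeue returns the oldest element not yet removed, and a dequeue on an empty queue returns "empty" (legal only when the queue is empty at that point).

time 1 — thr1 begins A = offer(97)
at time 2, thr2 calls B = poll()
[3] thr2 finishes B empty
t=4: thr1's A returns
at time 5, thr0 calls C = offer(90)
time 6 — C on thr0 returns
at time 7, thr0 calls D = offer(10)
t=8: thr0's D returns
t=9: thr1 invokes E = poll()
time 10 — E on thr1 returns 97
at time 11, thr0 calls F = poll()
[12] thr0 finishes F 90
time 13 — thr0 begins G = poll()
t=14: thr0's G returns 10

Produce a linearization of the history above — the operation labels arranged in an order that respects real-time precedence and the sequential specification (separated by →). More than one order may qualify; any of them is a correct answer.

B → A → C → D → E → F → G

after step 1 (B poll() → empty): queue <>
after step 2 (A offer(97)): queue <97>
after step 3 (C offer(90)): queue <97,90>
after step 4 (D offer(10)): queue <97,90,10>
after step 5 (E poll() → 97): queue <90,10>
after step 6 (F poll() → 90): queue <10>
after step 7 (G poll() → 10): queue <>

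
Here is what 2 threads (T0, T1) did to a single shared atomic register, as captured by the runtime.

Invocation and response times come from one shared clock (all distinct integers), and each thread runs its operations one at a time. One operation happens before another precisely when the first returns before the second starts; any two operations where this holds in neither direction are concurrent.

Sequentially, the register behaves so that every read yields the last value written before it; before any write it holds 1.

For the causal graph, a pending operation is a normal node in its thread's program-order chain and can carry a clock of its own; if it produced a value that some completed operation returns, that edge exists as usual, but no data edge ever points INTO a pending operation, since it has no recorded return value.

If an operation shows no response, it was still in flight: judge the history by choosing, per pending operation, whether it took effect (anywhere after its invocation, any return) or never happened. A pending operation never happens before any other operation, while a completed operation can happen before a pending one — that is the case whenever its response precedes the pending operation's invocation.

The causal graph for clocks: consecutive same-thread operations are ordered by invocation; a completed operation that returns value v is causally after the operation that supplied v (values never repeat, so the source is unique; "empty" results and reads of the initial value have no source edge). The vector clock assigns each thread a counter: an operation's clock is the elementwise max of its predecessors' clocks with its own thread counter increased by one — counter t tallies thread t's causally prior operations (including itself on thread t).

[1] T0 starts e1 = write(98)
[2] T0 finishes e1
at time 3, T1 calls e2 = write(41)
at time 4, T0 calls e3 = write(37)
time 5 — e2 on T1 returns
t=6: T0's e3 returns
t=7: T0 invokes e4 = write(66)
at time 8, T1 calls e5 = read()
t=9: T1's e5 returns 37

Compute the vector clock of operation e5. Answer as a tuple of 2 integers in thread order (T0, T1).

(2, 2)

e2, invoked 3, has no incoming edges; only T1's bump applies → (0, 1)
e1, invoked 1, has no incoming edges; only T0's bump applies → (1, 0)
e3, invoked 4, takes VC(e1)=(1, 0) under max, adds 1 for T0 → (2, 0)
e4, invoked 7, takes VC(e3)=(2, 0) under max, adds 1 for T0 → (3, 0)
e5, invoked 8, takes VC(e2)=(0, 1), VC(e3)=(2, 0) under max, adds 1 for T1 → (2, 2)
target: VC(e5) = (2, 2)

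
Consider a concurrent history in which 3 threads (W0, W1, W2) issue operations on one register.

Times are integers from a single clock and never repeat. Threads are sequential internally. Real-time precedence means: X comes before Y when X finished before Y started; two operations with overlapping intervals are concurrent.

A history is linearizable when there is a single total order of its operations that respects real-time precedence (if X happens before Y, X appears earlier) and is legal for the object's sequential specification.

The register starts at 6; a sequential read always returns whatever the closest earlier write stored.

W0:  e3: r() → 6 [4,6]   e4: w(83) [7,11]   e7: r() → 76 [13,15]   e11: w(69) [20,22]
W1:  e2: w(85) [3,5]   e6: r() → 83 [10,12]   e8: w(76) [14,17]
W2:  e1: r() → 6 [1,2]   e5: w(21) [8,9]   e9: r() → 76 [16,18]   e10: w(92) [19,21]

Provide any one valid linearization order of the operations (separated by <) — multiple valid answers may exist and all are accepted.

step 1: e1 r() → 6 — value 6
step 2: e3 r() → 6 — value 6
step 3: e2 w(85) — value 85
step 4: e5 w(21) — value 21
step 5: e4 w(83) — value 83
step 6: e6 r() → 83 — value 83
step 7: e8 w(76) — value 76
step 8: e7 r() → 76 — value 76
step 9: e9 r() → 76 — value 76
step 10: e10 w(92) — value 92
step 11: e11 w(69) — value 69

e1 < e3 < e2 < e5 < e4 < e6 < e8 < e7 < e9 < e10 < e11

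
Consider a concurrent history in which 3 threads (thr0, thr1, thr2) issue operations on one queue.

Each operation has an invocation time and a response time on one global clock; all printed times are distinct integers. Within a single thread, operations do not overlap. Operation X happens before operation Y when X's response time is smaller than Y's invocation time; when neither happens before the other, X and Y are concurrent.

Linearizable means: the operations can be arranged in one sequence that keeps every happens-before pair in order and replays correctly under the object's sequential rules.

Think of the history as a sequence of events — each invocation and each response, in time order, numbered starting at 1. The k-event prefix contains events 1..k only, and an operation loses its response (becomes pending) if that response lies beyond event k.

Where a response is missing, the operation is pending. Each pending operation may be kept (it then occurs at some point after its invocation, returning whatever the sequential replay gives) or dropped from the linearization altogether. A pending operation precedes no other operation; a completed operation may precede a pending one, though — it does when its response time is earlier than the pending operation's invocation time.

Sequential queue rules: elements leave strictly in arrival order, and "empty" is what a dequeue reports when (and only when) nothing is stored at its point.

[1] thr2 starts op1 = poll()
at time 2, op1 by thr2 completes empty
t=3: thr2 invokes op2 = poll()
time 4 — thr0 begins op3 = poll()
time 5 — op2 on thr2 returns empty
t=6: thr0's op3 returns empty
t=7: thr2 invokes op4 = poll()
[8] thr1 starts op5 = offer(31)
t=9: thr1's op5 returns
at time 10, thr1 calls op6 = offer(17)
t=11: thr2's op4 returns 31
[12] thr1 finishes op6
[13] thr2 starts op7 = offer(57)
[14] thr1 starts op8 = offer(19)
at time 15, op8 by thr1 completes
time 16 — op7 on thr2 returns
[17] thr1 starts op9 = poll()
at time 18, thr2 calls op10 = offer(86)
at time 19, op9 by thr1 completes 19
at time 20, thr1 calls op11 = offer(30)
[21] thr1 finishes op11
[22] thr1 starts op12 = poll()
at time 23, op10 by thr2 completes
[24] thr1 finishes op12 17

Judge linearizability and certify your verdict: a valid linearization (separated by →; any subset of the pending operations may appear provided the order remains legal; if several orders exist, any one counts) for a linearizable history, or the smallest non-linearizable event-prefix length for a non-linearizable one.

not linearizable — minimal violating prefix: 19 events

the violation lands at event 19, op9's response at time 19: events 1..18 linearize, events 1..19 do not
real-time-consistent orders of the 9 completed operations: 12 — all fail the queue replay
no escape via the 1 pending operation (op10): every completion choice fails
one such order, op1, op2, op3, op4, op5, op6, op7, op8, op9 (pending dropped), breaks at step 4 where op4 poll() → 31 is illegal
one such order, op1, op2, op3, op4, op5, op6, op8, op7, op9 (pending dropped), breaks at step 4 where op4 poll() → 31 is illegal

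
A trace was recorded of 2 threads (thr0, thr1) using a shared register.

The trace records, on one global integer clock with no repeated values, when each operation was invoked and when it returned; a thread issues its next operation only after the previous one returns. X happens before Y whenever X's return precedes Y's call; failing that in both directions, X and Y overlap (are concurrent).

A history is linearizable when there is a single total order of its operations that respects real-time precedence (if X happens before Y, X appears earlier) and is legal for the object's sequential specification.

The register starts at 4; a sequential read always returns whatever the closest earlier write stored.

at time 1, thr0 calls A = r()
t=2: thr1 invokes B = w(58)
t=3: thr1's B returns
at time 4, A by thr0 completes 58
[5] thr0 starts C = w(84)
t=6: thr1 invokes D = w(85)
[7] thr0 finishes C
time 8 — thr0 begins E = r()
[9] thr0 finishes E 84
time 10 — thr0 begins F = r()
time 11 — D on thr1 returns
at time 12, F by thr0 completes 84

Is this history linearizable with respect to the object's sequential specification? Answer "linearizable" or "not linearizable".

linearizable

witness order: B, A, C, E, F, D
step 1: B w(58) — value 58
step 2: A r() → 58 — value 58
step 3: C w(84) — value 84
step 4: E r() → 84 — value 84
step 5: F r() → 84 — value 84
step 6: D w(85) — value 85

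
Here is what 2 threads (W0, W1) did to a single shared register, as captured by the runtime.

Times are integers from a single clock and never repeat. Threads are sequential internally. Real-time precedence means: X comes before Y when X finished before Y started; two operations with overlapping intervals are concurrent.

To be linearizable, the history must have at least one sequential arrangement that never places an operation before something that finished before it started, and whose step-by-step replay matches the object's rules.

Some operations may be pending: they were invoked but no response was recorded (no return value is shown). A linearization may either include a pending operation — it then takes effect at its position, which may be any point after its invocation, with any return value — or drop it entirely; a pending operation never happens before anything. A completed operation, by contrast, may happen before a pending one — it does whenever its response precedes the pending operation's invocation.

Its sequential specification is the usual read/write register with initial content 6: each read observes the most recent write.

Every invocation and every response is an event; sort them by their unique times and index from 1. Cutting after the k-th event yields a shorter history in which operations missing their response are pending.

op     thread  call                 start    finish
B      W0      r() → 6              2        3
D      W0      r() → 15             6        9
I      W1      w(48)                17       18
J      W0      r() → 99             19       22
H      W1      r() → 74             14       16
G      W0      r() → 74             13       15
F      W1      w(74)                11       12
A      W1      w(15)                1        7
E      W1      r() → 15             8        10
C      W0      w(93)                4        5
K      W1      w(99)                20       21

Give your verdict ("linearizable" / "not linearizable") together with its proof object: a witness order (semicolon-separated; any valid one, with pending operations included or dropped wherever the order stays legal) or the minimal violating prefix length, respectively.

after step 1 (B r() → 6): value 6
after step 2 (C w(93)): value 93
after step 3 (A w(15)): value 15
after step 4 (D r() → 15): value 15
after step 5 (E r() → 15): value 15
after step 6 (F w(74)): value 74
after step 7 (G r() → 74): value 74
after step 8 (H r() → 74): value 74
after step 9 (I w(48)): value 48
after step 10 (K w(99)): value 99
after step 11 (J r() → 99): value 99

linearizable — witness: B; C; A; D; E; F; G; H; I; K; J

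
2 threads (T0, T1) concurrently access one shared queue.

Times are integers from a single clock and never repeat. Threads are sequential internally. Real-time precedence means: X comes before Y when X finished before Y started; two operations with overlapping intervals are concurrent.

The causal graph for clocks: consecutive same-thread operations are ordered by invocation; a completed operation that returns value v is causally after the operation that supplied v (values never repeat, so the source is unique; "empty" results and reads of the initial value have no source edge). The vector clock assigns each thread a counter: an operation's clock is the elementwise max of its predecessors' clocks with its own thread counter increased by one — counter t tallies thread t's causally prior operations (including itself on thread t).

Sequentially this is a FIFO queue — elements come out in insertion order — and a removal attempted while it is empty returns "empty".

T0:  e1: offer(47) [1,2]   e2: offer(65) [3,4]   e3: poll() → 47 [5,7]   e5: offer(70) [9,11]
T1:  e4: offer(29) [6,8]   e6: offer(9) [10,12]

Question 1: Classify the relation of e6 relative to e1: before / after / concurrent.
Answer: after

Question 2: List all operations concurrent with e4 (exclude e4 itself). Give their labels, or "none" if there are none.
Answer: e3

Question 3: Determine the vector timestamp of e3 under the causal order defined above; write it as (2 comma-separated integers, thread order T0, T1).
Answer: (3, 0)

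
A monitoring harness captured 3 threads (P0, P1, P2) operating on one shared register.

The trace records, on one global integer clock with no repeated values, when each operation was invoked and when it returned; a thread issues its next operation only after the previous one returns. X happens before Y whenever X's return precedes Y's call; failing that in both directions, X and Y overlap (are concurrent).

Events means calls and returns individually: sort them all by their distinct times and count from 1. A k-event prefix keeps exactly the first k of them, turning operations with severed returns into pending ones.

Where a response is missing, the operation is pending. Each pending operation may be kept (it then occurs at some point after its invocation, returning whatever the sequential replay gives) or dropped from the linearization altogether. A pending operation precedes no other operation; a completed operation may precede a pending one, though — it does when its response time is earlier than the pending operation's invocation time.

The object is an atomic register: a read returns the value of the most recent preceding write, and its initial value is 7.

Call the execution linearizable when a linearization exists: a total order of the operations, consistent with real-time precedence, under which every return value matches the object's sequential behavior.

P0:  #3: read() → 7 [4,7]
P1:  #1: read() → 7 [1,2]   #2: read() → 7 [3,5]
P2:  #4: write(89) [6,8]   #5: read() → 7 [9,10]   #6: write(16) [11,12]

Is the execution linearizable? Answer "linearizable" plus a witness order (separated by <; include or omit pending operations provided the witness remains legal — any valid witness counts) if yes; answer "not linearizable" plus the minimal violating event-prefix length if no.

not linearizable — minimal violating prefix: 10 events

cut after 9 events: linearizable; cut after 10 events (#5 responds, time 10): not linearizable
every one of the 3 real-time-consistent orders over 5 completed register ops fails the sequential spec
sample order #1, #2, #3, #4, #5 stalls at step 5 — #5 read() → 7 has no legal effect
sample order #1, #2, #4, #3, #5 stalls at step 4 — #3 read() → 7 has no legal effect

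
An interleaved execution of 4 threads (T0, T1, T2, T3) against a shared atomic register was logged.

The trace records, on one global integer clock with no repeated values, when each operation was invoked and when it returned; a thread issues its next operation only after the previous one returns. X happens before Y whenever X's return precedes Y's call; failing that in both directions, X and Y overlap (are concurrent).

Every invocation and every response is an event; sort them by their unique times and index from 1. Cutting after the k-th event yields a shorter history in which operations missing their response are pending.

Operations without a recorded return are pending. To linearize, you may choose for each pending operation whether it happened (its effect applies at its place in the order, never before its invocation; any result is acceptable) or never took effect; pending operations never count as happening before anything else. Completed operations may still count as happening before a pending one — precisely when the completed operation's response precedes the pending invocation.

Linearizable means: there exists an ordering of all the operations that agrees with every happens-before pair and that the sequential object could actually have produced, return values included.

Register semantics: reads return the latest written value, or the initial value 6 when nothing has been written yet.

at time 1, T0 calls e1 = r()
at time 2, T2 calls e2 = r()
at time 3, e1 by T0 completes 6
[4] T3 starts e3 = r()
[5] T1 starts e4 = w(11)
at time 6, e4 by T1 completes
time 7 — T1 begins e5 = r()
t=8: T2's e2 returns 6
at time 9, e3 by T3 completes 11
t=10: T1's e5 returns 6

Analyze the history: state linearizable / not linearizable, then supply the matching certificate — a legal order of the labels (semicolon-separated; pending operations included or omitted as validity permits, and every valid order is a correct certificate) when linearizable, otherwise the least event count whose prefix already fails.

not linearizable — minimal violating prefix: 10 events

the violation lands at event 10, e5's response at time 10: events 1..9 linearize, events 1..10 do not
all 15 real-time-respecting orders fail — 5 completed atomic register operations, no legal replay
e.g. e1, e2, e3, e4, e5: illegal at step 3, since e3 r() → 11 cannot apply there
e.g. e1, e2, e4, e3, e5: illegal at step 5, since e5 r() → 6 cannot apply there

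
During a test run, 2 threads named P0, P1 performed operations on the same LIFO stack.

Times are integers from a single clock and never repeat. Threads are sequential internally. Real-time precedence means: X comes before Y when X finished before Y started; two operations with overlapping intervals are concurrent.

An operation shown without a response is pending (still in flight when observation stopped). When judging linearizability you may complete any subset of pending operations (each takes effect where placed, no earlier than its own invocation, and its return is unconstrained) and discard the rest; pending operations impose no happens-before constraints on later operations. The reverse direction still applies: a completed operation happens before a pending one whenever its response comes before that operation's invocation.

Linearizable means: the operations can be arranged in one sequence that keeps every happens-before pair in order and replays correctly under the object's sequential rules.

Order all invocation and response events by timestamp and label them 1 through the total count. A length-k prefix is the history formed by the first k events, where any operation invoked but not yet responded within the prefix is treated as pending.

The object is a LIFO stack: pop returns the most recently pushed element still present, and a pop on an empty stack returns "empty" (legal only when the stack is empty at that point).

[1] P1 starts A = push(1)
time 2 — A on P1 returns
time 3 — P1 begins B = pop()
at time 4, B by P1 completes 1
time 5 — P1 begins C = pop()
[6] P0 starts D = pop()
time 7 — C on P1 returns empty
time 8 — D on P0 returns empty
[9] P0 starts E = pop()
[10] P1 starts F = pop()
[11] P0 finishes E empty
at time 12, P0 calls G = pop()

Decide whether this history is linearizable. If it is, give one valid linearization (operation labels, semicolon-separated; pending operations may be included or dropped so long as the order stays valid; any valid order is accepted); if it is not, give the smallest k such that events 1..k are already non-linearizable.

step 1: A push(1) — stack <1>
step 2: B pop() → 1 — stack <>
step 3: C pop() → empty — stack <>
step 4: D pop() → empty — stack <>
step 5: E pop() → empty — stack <>

linearizable — witness: A; B; C; D; E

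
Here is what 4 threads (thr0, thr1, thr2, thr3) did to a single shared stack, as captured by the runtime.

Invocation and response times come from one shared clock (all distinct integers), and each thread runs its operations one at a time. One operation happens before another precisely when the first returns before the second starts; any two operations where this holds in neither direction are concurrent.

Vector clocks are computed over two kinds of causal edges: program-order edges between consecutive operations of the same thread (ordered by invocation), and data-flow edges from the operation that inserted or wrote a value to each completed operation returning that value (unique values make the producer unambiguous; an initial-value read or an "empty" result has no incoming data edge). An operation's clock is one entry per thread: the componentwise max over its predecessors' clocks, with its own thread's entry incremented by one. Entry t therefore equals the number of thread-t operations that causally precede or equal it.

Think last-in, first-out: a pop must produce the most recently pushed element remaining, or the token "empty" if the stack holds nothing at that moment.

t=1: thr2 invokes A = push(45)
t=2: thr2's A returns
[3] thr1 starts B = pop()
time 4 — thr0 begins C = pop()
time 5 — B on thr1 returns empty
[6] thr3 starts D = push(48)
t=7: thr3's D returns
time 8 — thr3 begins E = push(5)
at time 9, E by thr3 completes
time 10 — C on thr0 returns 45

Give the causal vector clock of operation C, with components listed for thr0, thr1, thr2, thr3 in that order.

(1, 0, 1, 0)

VC(D, invoked at 6): no causal predecessors; +1 on thr3 → (0, 0, 0, 1)
VC(A, invoked at 1): no causal predecessors; +1 on thr2 → (0, 0, 1, 0)
VC(B, invoked at 3): no causal predecessors; +1 on thr1 → (0, 1, 0, 0)
VC(E, invoked at 8): max of VC(D)=(0, 0, 0, 1), then +1 on thread thr3 → (0, 0, 0, 2)
VC(C, invoked at 4): max of VC(A)=(0, 0, 1, 0), then +1 on thread thr0 → (1, 0, 1, 0)
target: VC(C) = (1, 0, 1, 0)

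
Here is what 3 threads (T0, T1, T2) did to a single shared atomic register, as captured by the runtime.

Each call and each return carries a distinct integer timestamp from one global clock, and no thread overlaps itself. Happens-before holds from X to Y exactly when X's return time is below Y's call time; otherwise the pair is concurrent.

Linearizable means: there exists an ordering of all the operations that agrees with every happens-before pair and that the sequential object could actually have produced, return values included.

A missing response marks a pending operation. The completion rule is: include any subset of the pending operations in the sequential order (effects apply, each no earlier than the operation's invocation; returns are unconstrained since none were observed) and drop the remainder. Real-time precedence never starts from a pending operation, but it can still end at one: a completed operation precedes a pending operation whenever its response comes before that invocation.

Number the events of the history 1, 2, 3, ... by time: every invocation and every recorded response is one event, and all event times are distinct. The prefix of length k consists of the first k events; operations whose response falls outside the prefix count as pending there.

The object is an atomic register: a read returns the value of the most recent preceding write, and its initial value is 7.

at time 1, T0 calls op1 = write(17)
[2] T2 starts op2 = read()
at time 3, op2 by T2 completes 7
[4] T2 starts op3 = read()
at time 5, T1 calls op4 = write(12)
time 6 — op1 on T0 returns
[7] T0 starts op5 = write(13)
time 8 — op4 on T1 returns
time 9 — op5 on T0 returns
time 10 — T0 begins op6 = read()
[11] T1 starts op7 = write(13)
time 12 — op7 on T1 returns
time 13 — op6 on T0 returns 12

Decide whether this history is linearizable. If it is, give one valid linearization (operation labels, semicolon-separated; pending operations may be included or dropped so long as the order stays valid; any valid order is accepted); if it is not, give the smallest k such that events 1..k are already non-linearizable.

linearizable — witness: op2; op1; op3; op5; op4; op6; op7

after step 1 (op2 read() → 7): value 7
after step 2 (op1 write(17)): value 17
after step 3 (op3 read() (pending, included)): value 17
after step 4 (op5 write(13)): value 13
after step 5 (op4 write(12)): value 12
after step 6 (op6 read() → 12): value 12
after step 7 (op7 write(13)): value 13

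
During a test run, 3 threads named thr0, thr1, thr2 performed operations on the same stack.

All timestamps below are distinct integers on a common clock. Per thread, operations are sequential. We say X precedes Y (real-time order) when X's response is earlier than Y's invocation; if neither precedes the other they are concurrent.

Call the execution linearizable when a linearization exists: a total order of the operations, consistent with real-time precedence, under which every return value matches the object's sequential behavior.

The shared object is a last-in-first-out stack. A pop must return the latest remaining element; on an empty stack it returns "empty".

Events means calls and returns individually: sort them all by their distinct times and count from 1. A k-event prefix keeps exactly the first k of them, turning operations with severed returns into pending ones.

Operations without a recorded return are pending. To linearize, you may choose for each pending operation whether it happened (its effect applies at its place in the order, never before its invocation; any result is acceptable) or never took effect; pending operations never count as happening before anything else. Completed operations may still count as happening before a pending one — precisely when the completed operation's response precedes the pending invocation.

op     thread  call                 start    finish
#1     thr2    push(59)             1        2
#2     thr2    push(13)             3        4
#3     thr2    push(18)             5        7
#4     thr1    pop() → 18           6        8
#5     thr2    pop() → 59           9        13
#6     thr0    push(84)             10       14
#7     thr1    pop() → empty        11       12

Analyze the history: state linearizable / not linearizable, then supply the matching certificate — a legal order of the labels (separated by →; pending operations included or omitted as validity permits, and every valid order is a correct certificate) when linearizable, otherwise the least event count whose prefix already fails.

already the first 12 events (up to #7's response at time 12) admit no linearization; the first 11 still do
all 2 real-time-respecting orders fail — 5 completed stack operations, no legal replay
no completion choice of the 2 pending operations (#5, #6) rescues it — every subset was tried
take #1, #2, #3, #4, #7 (pending dropped): step 5 already fails, because #7 pop() → empty cannot occur there
take #1, #2, #4, #3, #7 (pending dropped): step 3 already fails, because #4 pop() → 18 cannot occur there

not linearizable — minimal violating prefix: 12 events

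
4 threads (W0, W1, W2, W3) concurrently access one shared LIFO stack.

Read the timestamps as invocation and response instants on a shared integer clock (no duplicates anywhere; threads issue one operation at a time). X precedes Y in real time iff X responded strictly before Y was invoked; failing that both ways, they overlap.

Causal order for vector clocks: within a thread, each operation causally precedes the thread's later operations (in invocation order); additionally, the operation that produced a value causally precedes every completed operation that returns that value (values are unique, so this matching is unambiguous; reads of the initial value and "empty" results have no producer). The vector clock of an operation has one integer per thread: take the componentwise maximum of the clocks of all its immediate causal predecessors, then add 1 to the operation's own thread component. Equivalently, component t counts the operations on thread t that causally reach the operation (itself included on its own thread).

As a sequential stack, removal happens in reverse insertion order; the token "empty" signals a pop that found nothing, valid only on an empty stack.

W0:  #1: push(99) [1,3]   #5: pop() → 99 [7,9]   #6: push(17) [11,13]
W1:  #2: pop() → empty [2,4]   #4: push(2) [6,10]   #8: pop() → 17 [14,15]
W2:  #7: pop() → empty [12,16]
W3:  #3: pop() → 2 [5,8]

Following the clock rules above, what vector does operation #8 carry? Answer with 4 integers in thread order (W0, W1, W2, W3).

#7, invoked 12, has no incoming edges; only W2's bump applies → (0, 0, 1, 0)
#2, invoked 2, has no incoming edges; only W1's bump applies → (0, 1, 0, 0)
#1, invoked 1, has no incoming edges; only W0's bump applies → (1, 0, 0, 0)
from VC(#2)=(0, 1, 0, 0), #4 (invoked 6) maxes components and bumps W1 → (0, 2, 0, 0)
from VC(#1)=(1, 0, 0, 0), #5 (invoked 7) maxes components and bumps W0 → (2, 0, 0, 0)
from VC(#4)=(0, 2, 0, 0), #3 (invoked 5) maxes components and bumps W3 → (0, 2, 0, 1)
from VC(#5)=(2, 0, 0, 0), #6 (invoked 11) maxes components and bumps W0 → (3, 0, 0, 0)
from VC(#4)=(0, 2, 0, 0), VC(#6)=(3, 0, 0, 0), #8 (invoked 14) maxes components and bumps W1 → (3, 3, 0, 0)
target: VC(#8) = (3, 3, 0, 0)

(3, 3, 0, 0)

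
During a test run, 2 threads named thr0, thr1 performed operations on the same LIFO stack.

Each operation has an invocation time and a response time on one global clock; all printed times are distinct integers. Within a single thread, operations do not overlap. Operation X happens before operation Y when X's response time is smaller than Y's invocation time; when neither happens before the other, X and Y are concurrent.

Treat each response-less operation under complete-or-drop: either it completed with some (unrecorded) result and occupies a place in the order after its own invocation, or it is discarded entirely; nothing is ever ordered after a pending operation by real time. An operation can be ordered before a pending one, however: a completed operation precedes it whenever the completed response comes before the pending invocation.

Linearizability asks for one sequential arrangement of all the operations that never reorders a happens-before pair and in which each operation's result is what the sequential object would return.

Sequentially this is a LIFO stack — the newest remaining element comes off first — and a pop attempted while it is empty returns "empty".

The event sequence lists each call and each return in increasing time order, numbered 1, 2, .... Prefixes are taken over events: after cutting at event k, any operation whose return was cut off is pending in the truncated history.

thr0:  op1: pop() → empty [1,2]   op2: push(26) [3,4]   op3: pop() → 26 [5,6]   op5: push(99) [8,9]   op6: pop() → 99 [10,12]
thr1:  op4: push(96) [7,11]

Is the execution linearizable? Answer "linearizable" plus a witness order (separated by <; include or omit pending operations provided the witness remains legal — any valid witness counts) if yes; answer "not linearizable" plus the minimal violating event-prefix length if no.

1. op1 pop() → empty, leaving stack <>
2. op2 push(26), leaving stack <26>
3. op3 pop() → 26, leaving stack <>
4. op4 push(96), leaving stack <96>
5. op5 push(99), leaving stack <96,99>
6. op6 pop() → 99, leaving stack <96>

linearizable — witness: op1 < op2 < op3 < op4 < op5 < op6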